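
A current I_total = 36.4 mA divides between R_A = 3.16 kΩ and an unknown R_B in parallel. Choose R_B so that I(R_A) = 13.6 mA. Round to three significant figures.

The fraction through R_A equals R_B/(R_A+R_B).
13.6/36.4 = R_B/(R_A + R_B) → R_B = R_A · (0.3736)/(1 − 0.3736) = 3.16 × 0.5965 = 1.885 kΩ.

R_B ≈ 1.88 kΩ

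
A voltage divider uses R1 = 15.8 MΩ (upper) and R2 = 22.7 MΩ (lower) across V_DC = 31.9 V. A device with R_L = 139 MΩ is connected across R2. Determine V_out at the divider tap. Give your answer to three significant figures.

R2 ‖ R_L = (22.7 × 139)/(22.7 + 139) = 19.51 MΩ.
Voltage divider with the loaded lower leg: V_out = 31.9 × 19.51/(15.8 + 19.51) = 31.9 × 0.5526 = 17.63 V.

V_out ≈ 17.6 V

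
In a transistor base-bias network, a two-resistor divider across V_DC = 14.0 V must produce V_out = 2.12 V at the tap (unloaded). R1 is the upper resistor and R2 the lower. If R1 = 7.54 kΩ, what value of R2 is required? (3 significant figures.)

The divider ratio is R2/(R1+R2) = 2.12/14.0 = 0.1514.
R2 = R1 · 0.1514/(1 − 0.1514) = 1.346 kΩ.

R2 ≈ 1.35 kΩ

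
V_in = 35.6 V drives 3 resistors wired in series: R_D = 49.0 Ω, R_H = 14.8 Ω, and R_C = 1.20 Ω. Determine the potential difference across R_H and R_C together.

V ≈ 8.76 V

ΣR = 49.0 + 14.8 + 1.20 = 65.00 Ω.
R_{R_H..R_C} = 14.8 + 1.20 = 16.00 Ω.
By the voltage-divider rule, V = 35.6 × 16.00/65.00 = 8.763 V.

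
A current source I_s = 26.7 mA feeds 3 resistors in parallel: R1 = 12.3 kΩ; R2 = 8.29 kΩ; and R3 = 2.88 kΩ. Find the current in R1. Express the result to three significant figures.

Total conductance ΣG = 1/12.3 + 1/8.29 + 1/2.88 = 0.5492 (units of 1/kΩ).
By the current-divider rule, I = I_s · G_k/ΣG = 26.7 × 0.1480 = 3.953 mA.

I ≈ 3.95 mA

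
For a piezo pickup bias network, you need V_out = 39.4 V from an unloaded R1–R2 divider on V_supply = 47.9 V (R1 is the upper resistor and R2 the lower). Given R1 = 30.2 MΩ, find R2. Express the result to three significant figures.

Required fraction k = V_out/V_supply = 0.8225.
R2 = R1 · 0.8225/(1 − 0.8225) = 140.0 MΩ.

R2 ≈ 140 MΩ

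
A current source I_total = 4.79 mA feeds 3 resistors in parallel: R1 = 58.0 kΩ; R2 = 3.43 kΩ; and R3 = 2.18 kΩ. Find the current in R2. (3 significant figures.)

I ≈ 1.82 mA

ΣG = 1/58.0 + 1/3.43 + 1/2.18 = 0.7675.
By the current-divider rule, I = I_total · G_k/ΣG = 4.79 × 0.3799 = 1.820 mA.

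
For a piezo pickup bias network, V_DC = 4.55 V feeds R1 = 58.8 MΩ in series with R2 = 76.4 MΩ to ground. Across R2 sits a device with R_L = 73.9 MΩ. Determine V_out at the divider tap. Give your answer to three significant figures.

R2 ‖ R_L = (76.4 × 73.9)/(76.4 + 73.9) = 37.56 MΩ.
Voltage divider with the loaded lower leg: V_out = 4.55 × 37.56/(58.8 + 37.56) = 4.55 × 0.3898 = 1.774 V.

V_out ≈ 1.77 V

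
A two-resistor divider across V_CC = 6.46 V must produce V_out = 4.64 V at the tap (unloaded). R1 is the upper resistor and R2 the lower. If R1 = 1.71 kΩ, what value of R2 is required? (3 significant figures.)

The divider ratio is R2/(R1+R2) = 4.64/6.46 = 0.7183.
So R2 = R1 · V_out/(V_CC − V_out) = 1.71 × 4.64/(6.46 − 4.64) = 1.71 × 2.549 = 4.360 kΩ.

R2 ≈ 4.36 kΩ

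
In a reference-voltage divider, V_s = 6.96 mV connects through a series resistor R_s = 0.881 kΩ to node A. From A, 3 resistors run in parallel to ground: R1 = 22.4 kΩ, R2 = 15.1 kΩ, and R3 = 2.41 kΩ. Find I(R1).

I ≈ 0.212 µA

Combine the parallel branches: R_p = (1/22.4 + 1/15.1 + 1/2.41)⁻¹ = 1.902 kΩ.
Node voltage V_A = V_s · R_p/(R_s + R_p) = 6.96 × 0.6834 = 4.757 mV.
I(R1) = V_A / R1 = 4.757/22.4 = 0.2123 µA.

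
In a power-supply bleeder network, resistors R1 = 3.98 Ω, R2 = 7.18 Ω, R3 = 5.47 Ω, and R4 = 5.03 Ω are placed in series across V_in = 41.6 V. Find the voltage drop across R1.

V ≈ 7.64 V

ΣR = 3.98 + 7.18 + 5.47 + 5.03 = 21.66 Ω.
Voltage divider: V = V_in · (3.980 / 21.66) = 41.6 × 0.1837 = 7.644 V.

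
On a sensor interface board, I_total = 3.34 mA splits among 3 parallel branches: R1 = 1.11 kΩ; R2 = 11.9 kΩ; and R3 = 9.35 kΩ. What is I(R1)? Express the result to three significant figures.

I ≈ 2.76 mA

Conductances: ΣG = 1/1.11 + 1/11.9 + 1/9.35 = 1.092 (1/kΩ).
Current divider: I(R1) = I_total · G_k/ΣG = 3.34 × (0.9009/1.092) = 3.34 × 0.8251 = 2.756 mA.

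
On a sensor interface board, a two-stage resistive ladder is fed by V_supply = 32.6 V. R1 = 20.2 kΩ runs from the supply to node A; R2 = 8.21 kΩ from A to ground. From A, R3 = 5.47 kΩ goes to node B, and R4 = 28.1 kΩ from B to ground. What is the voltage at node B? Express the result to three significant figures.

V_B ≈ 6.72 V

The second stage (R3 + R4 = 33.57 kΩ) loads node A in parallel with R2.
Effective lower resistance at A: R2 ‖ 33.57 = 6.597 kΩ.
V_A = 32.6 × 6.597/(20.2 + 6.597) = 8.025 V.
V_B = V_A × 0.8371 = 6.718 V.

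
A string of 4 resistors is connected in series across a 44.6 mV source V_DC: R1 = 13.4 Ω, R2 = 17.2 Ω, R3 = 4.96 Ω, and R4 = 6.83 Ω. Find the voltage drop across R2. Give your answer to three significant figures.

V ≈ 18.1 mV

ΣR = 13.4 + 17.2 + 4.96 + 6.83 = 42.39 Ω.
By the voltage-divider rule, V = 44.6 × 17.20/42.39 = 18.10 mV.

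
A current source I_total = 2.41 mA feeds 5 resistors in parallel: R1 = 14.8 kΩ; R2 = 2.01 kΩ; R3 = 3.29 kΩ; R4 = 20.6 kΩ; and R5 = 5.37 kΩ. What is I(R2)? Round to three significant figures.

I ≈ 1.09 mA

Total conductance ΣG = 1/14.8 + 1/2.01 + 1/3.29 + 1/20.6 + 1/5.37 = 1.104 (units of 1/kΩ).
Current divider: I(R2) = I_total · G_k/ΣG = 2.41 × (0.4975/1.104) = 2.41 × 0.4507 = 1.086 mA.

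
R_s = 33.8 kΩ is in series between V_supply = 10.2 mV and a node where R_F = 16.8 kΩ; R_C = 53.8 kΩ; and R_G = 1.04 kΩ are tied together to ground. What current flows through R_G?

Combine the parallel branches: R_p = (1/16.8 + 1/53.8 + 1/1.04)⁻¹ = 0.9619 kΩ.
V_A by voltage divider: V_A = 10.2 × 0.9619/(33.8 + 0.9619) = 0.2822 mV.
I(R_G) = V_A / R_G = 0.2822/1.04 = 0.2714 µA.

I ≈ 0.271 µA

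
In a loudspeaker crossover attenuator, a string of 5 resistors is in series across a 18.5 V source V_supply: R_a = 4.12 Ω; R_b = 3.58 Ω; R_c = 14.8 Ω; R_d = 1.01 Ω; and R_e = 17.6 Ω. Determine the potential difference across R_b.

Total series resistance ΣR = 4.12 + 3.58 + 14.8 + 1.01 + 17.6 = 41.11 Ω.
V = V_supply · R/ΣR = 18.5 × 0.08708 = 1.611 V.

V ≈ 1.61 V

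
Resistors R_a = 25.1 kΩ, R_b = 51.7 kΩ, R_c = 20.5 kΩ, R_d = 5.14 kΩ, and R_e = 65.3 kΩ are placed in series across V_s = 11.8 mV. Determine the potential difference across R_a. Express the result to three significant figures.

Total series resistance ΣR = 25.1 + 51.7 + 20.5 + 5.14 + 65.3 = 167.7 kΩ.
V = V_s · R/ΣR = 11.8 × 0.1496 = 1.766 mV.

V ≈ 1.77 mV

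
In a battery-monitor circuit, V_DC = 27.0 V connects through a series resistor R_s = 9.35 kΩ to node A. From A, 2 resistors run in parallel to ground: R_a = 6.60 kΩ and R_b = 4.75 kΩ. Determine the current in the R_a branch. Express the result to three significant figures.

Combine the parallel branches: R_p = (1/6.60 + 1/4.75)⁻¹ = 2.762 kΩ.
Node voltage V_A = V_DC · R_p/(R_s + R_p) = 27.0 × 0.2280 = 6.157 V.
I(R_a) = V_A / R_a = 6.157/6.60 = 0.9329 mA.

I ≈ 0.933 mA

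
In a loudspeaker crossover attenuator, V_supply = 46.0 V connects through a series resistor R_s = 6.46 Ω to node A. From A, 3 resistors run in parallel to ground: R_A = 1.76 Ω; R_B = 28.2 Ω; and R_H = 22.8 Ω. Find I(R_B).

Parallel bank: R_p = 1/(1/1.76 + 1/28.2 + 1/22.8) = 1.544 Ω.
V_A = 46.0 × 1.544/8.004 = 8.875 V.
I(R_B) = V_A / R_B = 8.875/28.2 = 0.3147 A.

I ≈ 0.315 A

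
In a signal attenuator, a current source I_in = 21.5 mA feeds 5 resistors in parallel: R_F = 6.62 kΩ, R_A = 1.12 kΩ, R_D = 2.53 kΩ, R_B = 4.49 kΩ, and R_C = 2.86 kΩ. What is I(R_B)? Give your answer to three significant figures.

I ≈ 2.38 mA

Total conductance ΣG = 1/6.62 + 1/1.12 + 1/2.53 + 1/4.49 + 1/2.86 = 2.012 (units of 1/kΩ).
Current divider: I(R_B) = I_in · G_k/ΣG = 21.5 × (0.2227/2.012) = 21.5 × 0.1107 = 2.380 mA.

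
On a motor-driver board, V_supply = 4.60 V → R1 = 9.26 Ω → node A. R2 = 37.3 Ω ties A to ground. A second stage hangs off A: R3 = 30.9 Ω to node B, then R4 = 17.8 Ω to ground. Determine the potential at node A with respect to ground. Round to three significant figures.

Node A sees R2 in parallel with the series input of stage 2, R3 + R4 = 48.70 Ω.
Effective lower resistance at A: R2 ‖ 48.70 = 21.12 Ω.
First divider: V_A = V_supply · 21.12/(9.26 + 21.12) = 3.198 V.

V_A ≈ 3.20 V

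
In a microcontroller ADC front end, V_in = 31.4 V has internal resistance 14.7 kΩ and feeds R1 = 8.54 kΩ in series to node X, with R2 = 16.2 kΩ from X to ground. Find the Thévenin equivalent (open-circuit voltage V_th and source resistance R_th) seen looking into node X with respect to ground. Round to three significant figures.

V_th ≈ 12.9 V, R_th ≈ 9.55 kΩ

R1' = 14.7 + 8.54 = 23.24 kΩ (source resistance + R1).
Open-circuit (no load on X): V_th = V_in · R2/(R1' + R2) = 31.4 × 16.2/(23.24 + 16.2) = 12.90 V.
Zeroing V_in shorts the top of R1' to ground, so R_th = R1' ‖ R2 = 9.546 kΩ.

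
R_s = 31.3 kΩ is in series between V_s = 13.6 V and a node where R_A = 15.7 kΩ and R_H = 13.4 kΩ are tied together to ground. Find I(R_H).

Parallel bank: R_p = 1/(1/15.7 + 1/13.4) = 7.230 kΩ.
V_A by voltage divider: V_A = 13.6 × 7.230/(31.3 + 7.230) = 2.552 V.
Branch current I = V_A/R_H = 2.552/13.4 = 0.1904 mA.

I ≈ 0.190 mA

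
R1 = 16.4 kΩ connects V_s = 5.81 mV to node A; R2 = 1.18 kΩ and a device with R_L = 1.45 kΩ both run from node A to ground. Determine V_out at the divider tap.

The load sits in parallel with R2, giving an effective lower resistance R2' = R2·R_L/(R2+R_L) = 0.6506 kΩ.
Then V_out = V_s · R2'/(R1 + R2') = 5.81 × 0.6506/17.05 = 0.2217 mV.

V_out ≈ 0.222 mV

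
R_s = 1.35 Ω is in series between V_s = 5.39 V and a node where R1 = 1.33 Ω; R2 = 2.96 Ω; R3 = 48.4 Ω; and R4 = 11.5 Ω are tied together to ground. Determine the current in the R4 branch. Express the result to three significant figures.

Combine the parallel branches: R_p = (1/1.33 + 1/2.96 + 1/48.4 + 1/11.5)⁻¹ = 0.8352 Ω.
Node voltage V_A = V_s · R_p/(R_s + R_p) = 5.39 × 0.3822 = 2.060 V.
I(R4) = V_A / R4 = 2.060/11.5 = 0.1791 A.
(Check via current divider: I_total = 2.467 A; share G_k/ΣG = 0.07263 → same result.)

I ≈ 0.179 A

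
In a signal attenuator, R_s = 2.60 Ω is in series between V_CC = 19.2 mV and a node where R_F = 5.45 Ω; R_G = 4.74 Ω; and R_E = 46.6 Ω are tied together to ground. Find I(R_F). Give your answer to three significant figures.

Equivalent of the parallel group: R_p = 2.404 Ω.
V_A = 19.2 × 2.404/5.004 = 9.225 mV.
I(R_F) = V_A / R_F = 9.225/5.45 = 1.693 mA.

I ≈ 1.69 mA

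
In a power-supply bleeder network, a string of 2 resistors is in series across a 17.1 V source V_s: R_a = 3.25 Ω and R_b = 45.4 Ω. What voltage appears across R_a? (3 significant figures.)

Total series resistance ΣR = 3.25 + 45.4 = 48.65 Ω.
By the voltage-divider rule, V = 17.1 × 3.250/48.65 = 1.142 V.

V ≈ 1.14 V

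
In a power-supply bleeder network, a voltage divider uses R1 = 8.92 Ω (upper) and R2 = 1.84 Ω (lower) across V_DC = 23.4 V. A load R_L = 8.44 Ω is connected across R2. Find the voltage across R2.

First combine the lower leg with the load: R2 ‖ R_L = 1.511 Ω.
Voltage divider with the loaded lower leg: V_out = 23.4 × 1.511/(8.92 + 1.511) = 23.4 × 0.1448 = 3.389 V.
(Unloaded it would be 4.00 V; the load pulls it down.)

V_out ≈ 3.39 V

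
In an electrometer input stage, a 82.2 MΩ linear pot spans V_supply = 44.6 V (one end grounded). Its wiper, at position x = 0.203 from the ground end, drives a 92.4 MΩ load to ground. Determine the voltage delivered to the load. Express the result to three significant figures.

V_out ≈ 7.91 V

Split the track: R_lower = x·R_p = 16.69 MΩ, R_upper = (1−x)·R_p = 65.51 MΩ.
(x·R_p) ‖ R_L = 14.13 MΩ.
Loaded-divider output: V_out = 44.6 × 0.1775 = 7.915 V.
(Unloaded: V_out = x·V_supply = 9.05 V.)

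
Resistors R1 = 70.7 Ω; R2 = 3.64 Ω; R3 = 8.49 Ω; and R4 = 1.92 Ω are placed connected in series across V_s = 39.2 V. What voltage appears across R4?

Series total: ΣR = 70.7 + 3.64 + 8.49 + 1.92 = 84.75 Ω.
Voltage divider: V = V_s · (1.920 / 84.75) = 39.2 × 0.02265 = 0.8881 V.

V ≈ 0.888 V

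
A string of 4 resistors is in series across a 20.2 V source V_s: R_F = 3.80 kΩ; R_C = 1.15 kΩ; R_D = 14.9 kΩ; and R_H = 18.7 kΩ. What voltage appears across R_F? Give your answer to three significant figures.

Total series resistance ΣR = 3.80 + 1.15 + 14.9 + 18.7 = 38.55 kΩ.
Voltage divider: V = V_s · (3.800 / 38.55) = 20.2 × 0.09857 = 1.991 V.

V ≈ 1.99 V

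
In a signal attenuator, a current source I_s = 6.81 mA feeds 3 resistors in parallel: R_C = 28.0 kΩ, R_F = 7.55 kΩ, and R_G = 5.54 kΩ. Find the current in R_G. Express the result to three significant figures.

ΣG = 1/28.0 + 1/7.55 + 1/5.54 = 0.3487.
Current divider: I(R_G) = I_s · G_k/ΣG = 6.81 × (0.1805/0.3487) = 6.81 × 0.5177 = 3.526 mA.

I ≈ 3.53 mA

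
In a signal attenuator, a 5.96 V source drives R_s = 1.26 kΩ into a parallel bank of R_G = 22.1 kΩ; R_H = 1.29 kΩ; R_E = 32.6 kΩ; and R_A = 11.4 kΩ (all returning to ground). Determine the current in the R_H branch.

Equivalent of the parallel group: R_p = 1.065 kΩ.
V_A = 5.96 × 1.065/2.325 = 2.730 V.
Branch current I = V_A/R_H = 2.730/1.29 = 2.116 mA.
(Check via current divider: I_total = 2.563 mA; share G_k/ΣG = 0.8257 → same result.)

I ≈ 2.12 mA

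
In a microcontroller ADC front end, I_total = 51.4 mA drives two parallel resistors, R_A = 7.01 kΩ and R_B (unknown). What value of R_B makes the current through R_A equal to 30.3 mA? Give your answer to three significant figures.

R_B ≈ 10.1 kΩ

The fraction through R_A equals R_B/(R_A+R_B).
30.3/51.4 = R_B/(R_A + R_B) → R_B = R_A · (0.5895)/(1 − 0.5895) = 7.01 × 1.436 = 10.07 kΩ.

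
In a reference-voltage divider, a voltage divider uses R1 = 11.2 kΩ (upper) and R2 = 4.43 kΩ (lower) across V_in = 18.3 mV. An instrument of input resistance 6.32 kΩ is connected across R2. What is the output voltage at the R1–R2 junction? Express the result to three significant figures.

The load sits in parallel with R2, giving an effective lower resistance R2' = R2·R_L/(R2+R_L) = 2.604 kΩ.
Now apply the divider: V_out = 18.3 × 0.1887 = 3.453 mV.
(Unloaded it would be 5.19 mV; the load pulls it down.)

V_out ≈ 3.45 mV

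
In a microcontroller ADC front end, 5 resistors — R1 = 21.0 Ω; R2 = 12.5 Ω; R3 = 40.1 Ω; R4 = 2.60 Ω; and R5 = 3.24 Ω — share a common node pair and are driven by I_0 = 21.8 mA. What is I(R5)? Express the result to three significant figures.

ΣG = 1/21.0 + 1/12.5 + 1/40.1 + 1/2.60 + 1/3.24 = 0.8458.
R5 takes the fraction G_k/ΣG = 0.3086/0.8458 = 0.3649, so I = 21.8 × 0.3649 = 7.955 mA.

I ≈ 7.95 mA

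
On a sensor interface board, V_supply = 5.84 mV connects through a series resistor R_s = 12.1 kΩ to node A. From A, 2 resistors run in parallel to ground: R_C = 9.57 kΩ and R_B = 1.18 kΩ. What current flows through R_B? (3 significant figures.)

Parallel bank: R_p = 1/(1/9.57 + 1/1.18) = 1.050 kΩ.
V_A = 5.84 × 1.050/13.15 = 0.4665 mV.
Branch current I = V_A/R_B = 0.4665/1.18 = 0.3953 µA.
(Check via current divider: I_total = 0.4441 µA; share G_k/ΣG = 0.8902 → same result.)

I ≈ 0.395 µA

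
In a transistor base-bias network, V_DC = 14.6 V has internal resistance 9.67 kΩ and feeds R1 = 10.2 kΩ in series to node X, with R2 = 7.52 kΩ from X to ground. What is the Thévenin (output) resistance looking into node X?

R1' = 9.67 + 10.2 = 19.87 kΩ (source resistance + R1).
With V_DC suppressed (replaced by a short), R_th = R1' ‖ R2 = (19.87 × 7.52)/(19.87 + 7.52) = 5.455 kΩ.

R_th ≈ 5.46 kΩ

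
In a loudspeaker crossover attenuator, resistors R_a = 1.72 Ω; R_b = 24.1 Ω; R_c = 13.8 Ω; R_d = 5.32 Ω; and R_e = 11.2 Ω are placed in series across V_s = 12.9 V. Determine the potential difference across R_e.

Series total: ΣR = 1.72 + 24.1 + 13.8 + 5.32 + 11.2 = 56.14 Ω.
Voltage divider: V = V_s · (11.20 / 56.14) = 12.9 × 0.1995 = 2.574 V.

V ≈ 2.57 V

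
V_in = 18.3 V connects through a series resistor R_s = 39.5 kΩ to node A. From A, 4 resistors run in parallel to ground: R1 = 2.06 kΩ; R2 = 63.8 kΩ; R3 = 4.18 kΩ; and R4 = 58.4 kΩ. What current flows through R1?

Combine the parallel branches: R_p = (1/2.06 + 1/63.8 + 1/4.18 + 1/58.4)⁻¹ = 1.320 kΩ.
Node voltage V_A = V_in · R_p/(R_s + R_p) = 18.3 × 0.03234 = 0.5918 V.
Branch current I = V_A/R1 = 0.5918/2.06 = 0.2873 mA.
(Equivalently: I_total = 0.4483 mA, then current-divider fraction G_k/ΣG = 0.6409.)

I ≈ 0.287 mA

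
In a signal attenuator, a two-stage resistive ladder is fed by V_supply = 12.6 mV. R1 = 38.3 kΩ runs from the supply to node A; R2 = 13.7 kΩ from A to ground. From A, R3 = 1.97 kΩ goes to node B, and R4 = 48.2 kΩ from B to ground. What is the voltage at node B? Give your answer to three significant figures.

Node A sees R2 in parallel with the series input of stage 2, R3 + R4 = 50.17 kΩ.
R2 ‖ (R3+R4) = 10.76 kΩ.
V_A = 12.6 × 10.76/(38.3 + 10.76) = 2.764 mV.
Then the unloaded second divider: V_B = V_A × R4/(R3+R4) = 2.764 × 0.9607 = 2.655 mV.

V_B ≈ 2.66 mV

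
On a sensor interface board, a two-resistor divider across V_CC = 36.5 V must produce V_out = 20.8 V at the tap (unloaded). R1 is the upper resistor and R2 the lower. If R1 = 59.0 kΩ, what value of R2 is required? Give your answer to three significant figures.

Required fraction k = V_out/V_CC = 0.5699.
Rearranging, R2 = R1·k/(1−k) = 59.0 × 1.325 = 78.17 kΩ.

R2 ≈ 78.2 kΩ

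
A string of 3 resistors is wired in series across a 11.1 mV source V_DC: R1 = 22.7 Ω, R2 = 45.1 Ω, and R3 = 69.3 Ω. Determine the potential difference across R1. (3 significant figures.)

V ≈ 1.84 mV

Series total: ΣR = 22.7 + 45.1 + 69.3 = 137.1 Ω.
Voltage divider: V = V_DC · (22.70 / 137.1) = 11.1 × 0.1656 = 1.838 mV.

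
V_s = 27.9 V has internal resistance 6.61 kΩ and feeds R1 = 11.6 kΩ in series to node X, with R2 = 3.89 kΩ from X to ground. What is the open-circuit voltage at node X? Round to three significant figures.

V_th ≈ 4.91 V

R1' = 6.61 + 11.6 = 18.21 kΩ (source resistance + R1).
Open-circuit (no load on X): V_th = V_s · R2/(R1' + R2) = 27.9 × 3.89/(18.21 + 3.89) = 4.911 V.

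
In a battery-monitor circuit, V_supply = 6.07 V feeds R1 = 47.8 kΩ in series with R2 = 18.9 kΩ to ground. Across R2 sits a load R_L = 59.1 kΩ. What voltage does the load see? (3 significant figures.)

V_out ≈ 1.40 V

First combine the lower leg with the load: R2 ‖ R_L = 14.32 kΩ.
Then V_out = V_supply · R2'/(R1 + R2') = 6.07 × 14.32/62.12 = 1.399 V.
(Unloaded it would be 1.72 V; the load pulls it down.)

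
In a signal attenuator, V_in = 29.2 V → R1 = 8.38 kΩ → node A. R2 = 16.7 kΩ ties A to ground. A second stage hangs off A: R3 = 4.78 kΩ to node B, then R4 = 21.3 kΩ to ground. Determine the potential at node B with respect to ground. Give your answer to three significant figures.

The second stage (R3 + R4 = 26.08 kΩ) loads node A in parallel with R2.
R2 ‖ (R3+R4) = 10.18 kΩ.
So V_A = 29.2 × 0.5485 = 16.02 V.
Then the unloaded second divider: V_B = V_A × R4/(R3+R4) = 16.02 × 0.8167 = 13.08 V.

V_B ≈ 13.1 V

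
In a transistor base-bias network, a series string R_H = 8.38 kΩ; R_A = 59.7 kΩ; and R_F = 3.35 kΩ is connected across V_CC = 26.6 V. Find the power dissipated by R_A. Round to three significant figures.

P ≈ 8.28 mW

ΣR = 71.43 kΩ → I = 26.6/71.43 = 0.3724 mA.
V(R_A) = I·R = 22.23 V; P = V·I = 22.23 × 0.3724 = 8.279 mW.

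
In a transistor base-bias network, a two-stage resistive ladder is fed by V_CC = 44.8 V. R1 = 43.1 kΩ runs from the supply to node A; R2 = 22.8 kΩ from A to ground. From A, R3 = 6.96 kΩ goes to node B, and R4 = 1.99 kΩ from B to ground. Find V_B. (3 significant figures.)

Looking into the second stage from A: R3 + R4 = 8.950 kΩ appears in parallel with R2.
Effective lower resistance at A: R2 ‖ 8.950 = 6.427 kΩ.
So V_A = 44.8 × 0.1298 = 5.814 V.
Stage 2 is unloaded, so V_B = V_A · R4/(R3+R4) = 5.814 × 1.99/8.950 = 1.293 V.

V_B ≈ 1.29 V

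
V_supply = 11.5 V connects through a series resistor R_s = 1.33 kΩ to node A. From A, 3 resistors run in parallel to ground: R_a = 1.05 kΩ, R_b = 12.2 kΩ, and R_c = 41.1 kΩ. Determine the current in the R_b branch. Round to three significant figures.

Combine the parallel branches: R_p = (1/1.05 + 1/12.2 + 1/41.1)⁻¹ = 0.9446 kΩ.
V_A by voltage divider: V_A = 11.5 × 0.9446/(1.33 + 0.9446) = 4.776 V.
Branch current I = V_A/R_b = 4.776/12.2 = 0.3914 mA.

I ≈ 0.391 mA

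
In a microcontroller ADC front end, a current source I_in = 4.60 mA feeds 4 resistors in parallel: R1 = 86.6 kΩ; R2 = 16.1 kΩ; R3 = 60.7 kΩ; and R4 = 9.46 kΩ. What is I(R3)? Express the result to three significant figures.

I ≈ 0.387 mA

ΣG = 1/86.6 + 1/16.1 + 1/60.7 + 1/9.46 = 0.1958.
R3 takes the fraction G_k/ΣG = 0.01647/0.1958 = 0.08412, so I = 4.60 × 0.08412 = 0.3870 mA.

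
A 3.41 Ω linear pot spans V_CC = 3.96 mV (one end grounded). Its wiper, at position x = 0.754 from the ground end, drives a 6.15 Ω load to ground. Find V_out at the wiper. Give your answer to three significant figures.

V_out ≈ 2.71 mV

The pot divides into 0.8389 Ω above the wiper and 2.571 Ω below.
Lower segment in parallel with the load: 2.571 ‖ 6.15 = 1.813 Ω.
Loaded-divider output: V_out = 3.96 × 0.6837 = 2.707 mV.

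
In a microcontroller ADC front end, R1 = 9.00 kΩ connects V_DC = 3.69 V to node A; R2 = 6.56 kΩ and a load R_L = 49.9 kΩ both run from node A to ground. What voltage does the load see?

V_out ≈ 1.45 V

First combine the lower leg with the load: R2 ‖ R_L = 5.798 kΩ.
Voltage divider with the loaded lower leg: V_out = 3.69 × 5.798/(9.00 + 5.798) = 3.69 × 0.3918 = 1.446 V.
(Unloaded it would be 1.56 V; the load pulls it down.)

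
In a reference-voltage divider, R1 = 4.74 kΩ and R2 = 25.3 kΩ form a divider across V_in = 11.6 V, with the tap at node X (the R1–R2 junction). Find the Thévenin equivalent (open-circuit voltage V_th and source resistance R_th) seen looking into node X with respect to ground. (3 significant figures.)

V_th ≈ 9.77 V, R_th ≈ 3.99 kΩ

V_th is the unloaded tap voltage: V_in · R2/(R1+R2) = 11.6 × 0.8422 = 9.770 V.
Looking into X with the source shorted: R_th = R1·R2/(R1+R2) = 4.740 × 25.3/30.04 = 3.992 kΩ.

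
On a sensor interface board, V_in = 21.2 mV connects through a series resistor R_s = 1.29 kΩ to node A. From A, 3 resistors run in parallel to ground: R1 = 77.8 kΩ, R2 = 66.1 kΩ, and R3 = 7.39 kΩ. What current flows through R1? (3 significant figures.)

Combine the parallel branches: R_p = (1/77.8 + 1/66.1 + 1/7.39)⁻¹ = 6.124 kΩ.
V_A by voltage divider: V_A = 21.2 × 6.124/(1.29 + 6.124) = 17.51 mV.
Branch current I = V_A/R1 = 17.51/77.8 = 0.2251 µA.
(Equivalently: I_total = 2.860 µA, then current-divider fraction G_k/ΣG = 0.07871.)

I ≈ 0.225 µA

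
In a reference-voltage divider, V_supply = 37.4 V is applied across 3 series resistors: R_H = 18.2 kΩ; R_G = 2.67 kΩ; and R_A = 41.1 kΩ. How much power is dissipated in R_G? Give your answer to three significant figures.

Series current I = V_supply/ΣR = 37.4/61.97 = 0.6035 mA.
V(R_G) = I·R = 1.611 V; P = V·I = 1.611 × 0.6035 = 0.9725 mW.

P ≈ 0.973 mW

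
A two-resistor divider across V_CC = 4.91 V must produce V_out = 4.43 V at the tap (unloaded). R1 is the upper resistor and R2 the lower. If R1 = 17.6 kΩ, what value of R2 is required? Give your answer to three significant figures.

R2 ≈ 162 kΩ

V_out/V_CC = R2/(R1+R2) = 0.9022.
So R2 = R1 · V_out/(V_CC − V_out) = 17.6 × 4.43/(4.91 − 4.43) = 17.6 × 9.229 = 162.4 kΩ.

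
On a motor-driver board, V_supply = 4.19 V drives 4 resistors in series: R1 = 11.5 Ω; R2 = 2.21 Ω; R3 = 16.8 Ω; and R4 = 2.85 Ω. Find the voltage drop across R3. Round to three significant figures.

ΣR = 11.5 + 2.21 + 16.8 + 2.85 = 33.36 Ω.
V = V_supply · R/ΣR = 4.19 × 0.5036 = 2.110 V.

V ≈ 2.11 V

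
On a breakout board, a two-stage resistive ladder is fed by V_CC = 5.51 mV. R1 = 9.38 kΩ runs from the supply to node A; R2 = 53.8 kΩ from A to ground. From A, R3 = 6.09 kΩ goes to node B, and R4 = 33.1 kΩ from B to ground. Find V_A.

V_A ≈ 3.90 mV

Node A sees R2 in parallel with the series input of stage 2, R3 + R4 = 39.19 kΩ.
Effective lower resistance at A: R2 ‖ 39.19 = 22.67 kΩ.
V_A = 5.51 × 22.67/(9.38 + 22.67) = 3.898 mV.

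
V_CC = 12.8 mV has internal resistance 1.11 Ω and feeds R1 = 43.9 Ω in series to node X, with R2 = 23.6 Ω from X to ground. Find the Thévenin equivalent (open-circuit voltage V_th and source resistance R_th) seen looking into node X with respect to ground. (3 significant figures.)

R1' = 1.11 + 43.9 = 45.01 Ω (source resistance + R1).
V_th is the unloaded tap voltage: V_CC · R2/(R1'+R2) = 12.8 × 0.3440 = 4.403 mV.
Looking into X with the source shorted: R_th = R1'·R2/(R1'+R2) = 45.01 × 23.6/68.61 = 15.48 Ω.

V_th ≈ 4.40 mV, R_th ≈ 15.5 Ω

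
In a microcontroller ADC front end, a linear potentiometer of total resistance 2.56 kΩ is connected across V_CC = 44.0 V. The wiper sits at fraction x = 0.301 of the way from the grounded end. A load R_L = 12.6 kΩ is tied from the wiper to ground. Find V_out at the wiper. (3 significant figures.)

V_out ≈ 12.7 V

The pot divides into 1.789 kΩ above the wiper and 0.7706 kΩ below.
Lower segment in parallel with the load: 0.7706 ‖ 12.6 = 0.7262 kΩ.
Loaded-divider output: V_out = 44.0 × 0.2887 = 12.70 V.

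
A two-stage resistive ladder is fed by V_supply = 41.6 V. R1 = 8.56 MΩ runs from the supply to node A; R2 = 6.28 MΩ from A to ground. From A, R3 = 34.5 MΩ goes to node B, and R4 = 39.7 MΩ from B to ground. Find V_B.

The second stage (R3 + R4 = 74.20 MΩ) loads node A in parallel with R2.
R2 ‖ (R3+R4) = 5.790 MΩ.
V_A = 41.6 × 5.790/(8.56 + 5.790) = 16.78 V.
Then the unloaded second divider: V_B = V_A × R4/(R3+R4) = 16.78 × 0.5350 = 8.981 V.

V_B ≈ 8.98 V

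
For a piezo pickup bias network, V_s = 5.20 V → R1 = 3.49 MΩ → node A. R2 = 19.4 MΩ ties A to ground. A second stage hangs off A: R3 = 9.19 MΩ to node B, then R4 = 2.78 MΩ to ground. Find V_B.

Node A sees R2 in parallel with the series input of stage 2, R3 + R4 = 11.97 MΩ.
Effective lower resistance at A: R2 ‖ 11.97 = 7.403 MΩ.
So V_A = 5.20 × 0.6796 = 3.534 V.
Stage 2 is unloaded, so V_B = V_A · R4/(R3+R4) = 3.534 × 2.78/11.97 = 0.8207 V.

V_B ≈ 0.821 V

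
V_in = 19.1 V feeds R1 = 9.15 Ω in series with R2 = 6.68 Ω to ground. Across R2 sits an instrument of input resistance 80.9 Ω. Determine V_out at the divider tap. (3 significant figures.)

V_out ≈ 7.69 V

R2 ‖ R_L = (6.68 × 80.9)/(6.68 + 80.9) = 6.170 Ω.
Voltage divider with the loaded lower leg: V_out = 19.1 × 6.170/(9.15 + 6.170) = 19.1 × 0.4028 = 7.693 V.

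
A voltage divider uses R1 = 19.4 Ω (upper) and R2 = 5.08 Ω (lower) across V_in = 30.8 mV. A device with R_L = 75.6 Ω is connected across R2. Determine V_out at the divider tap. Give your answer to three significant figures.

First combine the lower leg with the load: R2 ‖ R_L = 4.760 Ω.
Then V_out = V_in · R2'/(R1 + R2') = 30.8 × 4.760/24.16 = 6.068 mV.

V_out ≈ 6.07 mV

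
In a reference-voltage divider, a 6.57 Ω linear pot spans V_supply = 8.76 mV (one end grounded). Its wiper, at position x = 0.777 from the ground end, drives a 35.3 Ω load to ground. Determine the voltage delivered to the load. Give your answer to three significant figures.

V_out ≈ 6.59 mV

Split the track: R_lower = x·R_p = 5.105 Ω, R_upper = (1−x)·R_p = 1.465 Ω.
(x·R_p) ‖ R_L = 4.460 Ω.
Then V_out = V_supply · 4.460/(1.465 + 4.460) = 6.594 mV.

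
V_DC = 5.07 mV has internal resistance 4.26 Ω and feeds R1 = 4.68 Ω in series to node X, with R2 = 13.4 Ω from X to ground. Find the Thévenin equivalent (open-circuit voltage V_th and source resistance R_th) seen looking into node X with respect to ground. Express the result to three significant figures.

R1' = 4.26 + 4.68 = 8.940 Ω (source resistance + R1).
With X open, the divider is unloaded: V_th = 5.07 × 13.4/22.34 = 3.041 mV.
With V_DC suppressed (replaced by a short), R_th = R1' ‖ R2 = (8.940 × 13.4)/(8.940 + 13.4) = 5.362 Ω.

V_th ≈ 3.04 mV, R_th ≈ 5.36 Ω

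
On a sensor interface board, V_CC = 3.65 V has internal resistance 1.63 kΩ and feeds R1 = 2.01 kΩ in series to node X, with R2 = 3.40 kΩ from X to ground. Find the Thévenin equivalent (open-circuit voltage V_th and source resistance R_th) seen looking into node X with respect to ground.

V_th ≈ 1.76 V, R_th ≈ 1.76 kΩ

R1' = 1.63 + 2.01 = 3.640 kΩ (source resistance + R1).
V_th is the unloaded tap voltage: V_CC · R2/(R1'+R2) = 3.65 × 0.4830 = 1.763 V.
Zeroing V_CC shorts the top of R1' to ground, so R_th = R1' ‖ R2 = 1.758 kΩ.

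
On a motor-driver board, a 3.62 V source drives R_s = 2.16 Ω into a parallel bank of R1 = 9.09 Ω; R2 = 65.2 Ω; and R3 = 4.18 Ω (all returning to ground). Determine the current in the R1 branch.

Equivalent of the parallel group: R_p = 2.743 Ω.
V_A by voltage divider: V_A = 3.62 × 2.743/(2.16 + 2.743) = 2.025 V.
Branch current I = V_A/R1 = 2.025/9.09 = 0.2228 A.
(Check via current divider: I_total = 0.7383 A; share G_k/ΣG = 0.3017 → same result.)

I ≈ 0.223 A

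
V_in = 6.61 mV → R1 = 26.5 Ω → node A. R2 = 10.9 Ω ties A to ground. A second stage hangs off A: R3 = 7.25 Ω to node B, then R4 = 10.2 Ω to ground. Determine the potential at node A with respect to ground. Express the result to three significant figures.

Node A sees R2 in parallel with the series input of stage 2, R3 + R4 = 17.45 Ω.
R2 ‖ (R3+R4) = 6.709 Ω.
So V_A = 6.61 × 0.2020 = 1.335 mV.

V_A ≈ 1.34 mV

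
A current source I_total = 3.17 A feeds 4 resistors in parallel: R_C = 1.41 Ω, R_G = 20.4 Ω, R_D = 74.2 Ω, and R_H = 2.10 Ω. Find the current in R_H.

ΣG = 1/1.41 + 1/20.4 + 1/74.2 + 1/2.10 = 1.248.
By the current-divider rule, I = I_total · G_k/ΣG = 3.17 × 0.3816 = 1.210 A.

I ≈ 1.21 A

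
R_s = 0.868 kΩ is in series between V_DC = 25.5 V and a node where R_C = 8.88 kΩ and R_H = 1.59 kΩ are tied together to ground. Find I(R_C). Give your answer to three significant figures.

Combine the parallel branches: R_p = (1/8.88 + 1/1.59)⁻¹ = 1.349 kΩ.
Node voltage V_A = V_DC · R_p/(R_s + R_p) = 25.5 × 0.6084 = 15.51 V.
Branch current I = V_A/R_C = 15.51/8.88 = 1.747 mA.
(Check via current divider: I_total = 11.50 mA; share G_k/ΣG = 0.1519 → same result.)

I ≈ 1.75 mA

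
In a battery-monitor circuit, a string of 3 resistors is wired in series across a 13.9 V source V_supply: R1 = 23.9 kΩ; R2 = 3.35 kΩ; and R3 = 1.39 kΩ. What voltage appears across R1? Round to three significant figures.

Total series resistance ΣR = 23.9 + 3.35 + 1.39 = 28.64 kΩ.
Voltage divider: V = V_supply · (23.90 / 28.64) = 13.9 × 0.8345 = 11.60 V.

V ≈ 11.6 V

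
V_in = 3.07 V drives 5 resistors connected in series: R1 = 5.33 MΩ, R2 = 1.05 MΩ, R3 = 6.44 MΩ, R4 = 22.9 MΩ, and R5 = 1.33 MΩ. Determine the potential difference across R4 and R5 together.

V ≈ 2.01 V

Total series resistance ΣR = 5.33 + 1.05 + 6.44 + 22.9 + 1.33 = 37.05 MΩ.
R_{R4..R5} = 22.9 + 1.33 = 24.23 MΩ.
V = V_in · R/ΣR = 3.07 × 0.6540 = 2.008 V.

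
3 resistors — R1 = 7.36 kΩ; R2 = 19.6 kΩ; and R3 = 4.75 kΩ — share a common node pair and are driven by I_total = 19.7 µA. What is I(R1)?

Total conductance ΣG = 1/7.36 + 1/19.6 + 1/4.75 = 0.3974 (units of 1/kΩ).
R1 takes the fraction G_k/ΣG = 0.1359/0.3974 = 0.3419, so I = 19.7 × 0.3419 = 6.735 µA.

I ≈ 6.74 µA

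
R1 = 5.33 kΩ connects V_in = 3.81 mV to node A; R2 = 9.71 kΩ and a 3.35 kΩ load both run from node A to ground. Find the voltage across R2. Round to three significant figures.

V_out ≈ 1.21 mV

First combine the lower leg with the load: R2 ‖ R_L = 2.491 kΩ.
Voltage divider with the loaded lower leg: V_out = 3.81 × 2.491/(5.33 + 2.491) = 3.81 × 0.3185 = 1.213 mV.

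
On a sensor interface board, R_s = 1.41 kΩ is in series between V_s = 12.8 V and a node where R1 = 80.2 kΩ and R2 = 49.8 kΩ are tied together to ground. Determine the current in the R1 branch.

I ≈ 0.153 mA

Equivalent of the parallel group: R_p = 30.72 kΩ.
V_A = 12.8 × 30.72/32.13 = 12.24 V.
Branch current I = V_A/R1 = 12.24/80.2 = 0.1526 mA.
(Check via current divider: I_total = 0.3983 mA; share G_k/ΣG = 0.3831 → same result.)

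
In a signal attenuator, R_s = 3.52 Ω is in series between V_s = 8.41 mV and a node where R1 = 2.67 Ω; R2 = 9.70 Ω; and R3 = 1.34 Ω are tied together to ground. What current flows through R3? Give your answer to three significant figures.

I ≈ 1.18 mA

Equivalent of the parallel group: R_p = 0.8171 Ω.
V_A = 8.41 × 0.8171/4.337 = 1.584 mV.
Branch current I = V_A/R3 = 1.584/1.34 = 1.182 mA.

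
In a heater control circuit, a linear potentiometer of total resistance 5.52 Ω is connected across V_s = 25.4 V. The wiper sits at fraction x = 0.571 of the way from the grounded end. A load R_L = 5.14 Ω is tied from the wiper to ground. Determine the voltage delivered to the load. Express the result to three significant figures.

The pot divides into 2.368 Ω above the wiper and 3.152 Ω below.
Lower segment in parallel with the load: 3.152 ‖ 5.14 = 1.954 Ω.
Loaded-divider output: V_out = 25.4 × 0.4521 = 11.48 V.

V_out ≈ 11.5 V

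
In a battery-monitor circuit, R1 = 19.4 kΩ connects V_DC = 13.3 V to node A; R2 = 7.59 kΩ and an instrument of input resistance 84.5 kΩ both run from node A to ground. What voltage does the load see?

V_out ≈ 3.51 V

R2 ‖ R_L = (7.59 × 84.5)/(7.59 + 84.5) = 6.964 kΩ.
Voltage divider with the loaded lower leg: V_out = 13.3 × 6.964/(19.4 + 6.964) = 13.3 × 0.2642 = 3.513 V.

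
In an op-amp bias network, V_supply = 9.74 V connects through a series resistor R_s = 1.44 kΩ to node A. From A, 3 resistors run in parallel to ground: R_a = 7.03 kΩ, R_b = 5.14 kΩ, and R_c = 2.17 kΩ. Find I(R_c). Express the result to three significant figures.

I ≈ 2.09 mA

Parallel bank: R_p = 1/(1/7.03 + 1/5.14 + 1/2.17) = 1.254 kΩ.
V_A = 9.74 × 1.254/2.694 = 4.533 V.
Branch current I = V_A/R_c = 4.533/2.17 = 2.089 mA.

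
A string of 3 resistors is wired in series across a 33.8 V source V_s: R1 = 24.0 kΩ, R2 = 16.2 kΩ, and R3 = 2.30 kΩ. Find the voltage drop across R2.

Total series resistance ΣR = 24.0 + 16.2 + 2.30 = 42.50 kΩ.
Voltage divider: V = V_s · (16.20 / 42.50) = 33.8 × 0.3812 = 12.88 V.

V ≈ 12.9 V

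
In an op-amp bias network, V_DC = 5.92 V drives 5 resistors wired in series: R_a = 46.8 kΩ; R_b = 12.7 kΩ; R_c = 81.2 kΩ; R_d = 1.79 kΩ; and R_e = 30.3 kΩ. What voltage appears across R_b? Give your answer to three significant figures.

V ≈ 0.435 V

Total series resistance ΣR = 46.8 + 12.7 + 81.2 + 1.79 + 30.3 = 172.8 kΩ.
Voltage divider: V = V_DC · (12.70 / 172.8) = 5.92 × 0.07350 = 0.4351 V.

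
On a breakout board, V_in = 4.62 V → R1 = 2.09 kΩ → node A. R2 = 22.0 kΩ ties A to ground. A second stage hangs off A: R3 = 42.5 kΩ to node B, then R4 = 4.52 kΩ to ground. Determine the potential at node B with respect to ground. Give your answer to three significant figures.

Node A sees R2 in parallel with the series input of stage 2, R3 + R4 = 47.02 kΩ.
R2 ‖ (R3+R4) = 14.99 kΩ.
So V_A = 4.62 × 0.8776 = 4.055 V.
Then the unloaded second divider: V_B = V_A × R4/(R3+R4) = 4.055 × 0.09613 = 0.3898 V.

V_B ≈ 0.390 V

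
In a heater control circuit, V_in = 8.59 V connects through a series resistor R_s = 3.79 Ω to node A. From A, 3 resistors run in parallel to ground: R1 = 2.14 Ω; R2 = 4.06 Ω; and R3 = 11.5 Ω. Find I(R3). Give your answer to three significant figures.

Parallel bank: R_p = 1/(1/2.14 + 1/4.06 + 1/11.5) = 1.249 Ω.
V_A = 8.59 × 1.249/5.039 = 2.129 V.
I(R3) = V_A / R3 = 2.129/11.5 = 0.1852 A.
(Equivalently: I_total = 1.705 A, then current-divider fraction G_k/ΣG = 0.1086.)

I ≈ 0.185 A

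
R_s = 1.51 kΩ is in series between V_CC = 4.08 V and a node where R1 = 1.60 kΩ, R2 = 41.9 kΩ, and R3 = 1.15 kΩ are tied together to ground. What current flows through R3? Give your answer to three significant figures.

Combine the parallel branches: R_p = (1/1.60 + 1/41.9 + 1/1.15)⁻¹ = 0.6586 kΩ.
V_A by voltage divider: V_A = 4.08 × 0.6586/(1.51 + 0.6586) = 1.239 V.
I(R3) = V_A / R3 = 1.239/1.15 = 1.077 mA.

I ≈ 1.08 mA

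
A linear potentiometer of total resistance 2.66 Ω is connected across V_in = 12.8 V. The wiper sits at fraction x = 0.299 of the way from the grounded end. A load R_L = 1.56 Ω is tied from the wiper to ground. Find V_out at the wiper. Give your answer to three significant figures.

Split the track: R_lower = x·R_p = 0.7953 Ω, R_upper = (1−x)·R_p = 1.865 Ω.
Lower segment in parallel with the load: 0.7953 ‖ 1.56 = 0.5268 Ω.
V_out = 12.8 × 0.5268/(1.865 + 0.5268) = 2.820 V.

V_out ≈ 2.82 V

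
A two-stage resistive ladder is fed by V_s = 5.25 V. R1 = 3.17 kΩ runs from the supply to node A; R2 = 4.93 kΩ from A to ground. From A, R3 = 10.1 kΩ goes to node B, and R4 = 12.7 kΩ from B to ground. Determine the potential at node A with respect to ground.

The second stage (R3 + R4 = 22.80 kΩ) loads node A in parallel with R2.
Effective lower resistance at A: R2 ‖ 22.80 = 4.054 kΩ.
First divider: V_A = V_s · 4.054/(3.17 + 4.054) = 2.946 V.

V_A ≈ 2.95 V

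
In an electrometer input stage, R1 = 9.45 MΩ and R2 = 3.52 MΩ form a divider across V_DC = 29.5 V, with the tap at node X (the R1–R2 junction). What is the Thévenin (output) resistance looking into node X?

With V_DC suppressed (replaced by a short), R_th = R1 ‖ R2 = (9.450 × 3.52)/(9.450 + 3.52) = 2.565 MΩ.

R_th ≈ 2.56 MΩ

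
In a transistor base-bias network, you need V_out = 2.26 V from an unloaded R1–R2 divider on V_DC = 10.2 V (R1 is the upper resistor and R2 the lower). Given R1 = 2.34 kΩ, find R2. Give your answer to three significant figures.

V_out/V_DC = R2/(R1+R2) = 0.2216.
Rearranging, R2 = R1·k/(1−k) = 2.34 × 0.2846 = 0.6660 kΩ.

R2 ≈ 0.666 kΩ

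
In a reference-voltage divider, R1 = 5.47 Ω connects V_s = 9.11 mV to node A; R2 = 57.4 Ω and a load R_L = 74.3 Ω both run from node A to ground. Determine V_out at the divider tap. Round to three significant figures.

R2 ‖ R_L = (57.4 × 74.3)/(57.4 + 74.3) = 32.38 Ω.
Now apply the divider: V_out = 9.11 × 0.8555 = 7.794 mV.

V_out ≈ 7.79 mV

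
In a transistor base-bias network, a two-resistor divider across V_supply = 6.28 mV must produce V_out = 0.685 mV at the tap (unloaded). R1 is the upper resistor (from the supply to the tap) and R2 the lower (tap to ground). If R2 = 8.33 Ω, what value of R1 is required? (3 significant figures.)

V_out/V_supply = R2/(R1+R2) = 0.1091.
R1 = R2·(1/k − 1) = 8.33 × 8.168 = 68.04 Ω.

R1 ≈ 68.0 Ω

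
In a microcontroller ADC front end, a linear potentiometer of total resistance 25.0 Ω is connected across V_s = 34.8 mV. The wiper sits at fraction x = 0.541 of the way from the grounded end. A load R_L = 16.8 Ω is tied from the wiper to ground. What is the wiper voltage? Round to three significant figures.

V_out ≈ 13.7 mV

Lower segment x·R_p = 13.53 Ω; upper segment (1−x)·R_p = 11.47 Ω.
R_L loads the lower segment: effective lower R = 7.493 Ω.
Loaded-divider output: V_out = 34.8 × 0.3950 = 13.75 mV.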